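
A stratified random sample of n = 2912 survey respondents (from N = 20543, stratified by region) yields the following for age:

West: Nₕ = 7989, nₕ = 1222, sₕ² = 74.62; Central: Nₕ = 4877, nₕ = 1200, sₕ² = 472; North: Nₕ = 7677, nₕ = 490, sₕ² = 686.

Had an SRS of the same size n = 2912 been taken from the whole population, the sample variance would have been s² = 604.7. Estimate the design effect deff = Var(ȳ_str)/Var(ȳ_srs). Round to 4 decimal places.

Var(ȳ_str) = Σ Wₕ²(1−fₕ)sₕ²/nₕ with Wₕ = Nₕ/20543:
  West: (7989/20543)²·(1−1222/7989)·74.62/1222 = 0.007822488
  Central: (4877/20543)²·(1−1200/4877)·472/1200 = 0.016713962
  North: (7677/20543)²·(1−490/7677)·686/490 = 0.18303725
  → Var(ȳ_str) = 0.2075737.
Var(ȳ_srs) = (1 − 2912/20543)·604.7/2912 = 0.17822215.
deff = 0.2075737 / 0.17822215 = 1.1647.

1.1647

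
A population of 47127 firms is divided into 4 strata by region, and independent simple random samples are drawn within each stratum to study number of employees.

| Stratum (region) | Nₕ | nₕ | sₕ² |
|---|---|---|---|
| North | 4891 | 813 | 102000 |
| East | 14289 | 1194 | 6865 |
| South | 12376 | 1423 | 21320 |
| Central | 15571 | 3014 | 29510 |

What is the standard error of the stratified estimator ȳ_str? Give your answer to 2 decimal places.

1.84

Var(ȳ_str) = Σₕ Wₕ²(1 − fₕ)sₕ²/nₕ with Wₕ = Nₕ/N, N = 47127.
North: Wₕ = 0.10378339; term = 0.10378339²·(1 − 0.16622368)·102000/813 = 1.1267172.
East: Wₕ = 0.30320199; term = 0.30320199²·(1 − 0.08356078)·6865/1194 = 0.48439981.
South: Wₕ = 0.26260954; term = 0.26260954²·(1 − 0.11498061)·21320/1423 = 0.91444186.
Central: Wₕ = 0.33040508; term = 0.33040508²·(1 − 0.19356496)·29510/3014 = 0.86196329.
Sum = 3.3875222.
SE = √(3.3875222) = 1.84.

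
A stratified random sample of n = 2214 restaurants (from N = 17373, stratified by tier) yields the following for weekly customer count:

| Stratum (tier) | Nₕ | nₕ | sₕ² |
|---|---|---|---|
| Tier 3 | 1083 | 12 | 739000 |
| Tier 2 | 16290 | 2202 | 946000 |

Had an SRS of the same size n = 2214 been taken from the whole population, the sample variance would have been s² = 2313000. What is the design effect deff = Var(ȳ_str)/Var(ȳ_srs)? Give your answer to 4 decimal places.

Var(ȳ_str) = Σ Wₕ²(1−fₕ)sₕ²/nₕ with Wₕ = Nₕ/17373:
  Tier 3: (1083/17373)²·(1−12/1083)·739000/12 = 236.66361
  Tier 2: (16290/17373)²·(1−2202/16290)·946000/2202 = 326.65899
  → Var(ȳ_str) = 563.3226.
Var(ȳ_srs) = (1 − 2214/17373)·2313000/2214 = 911.57782.
deff = 563.3226 / 911.57782 = 0.6180.

0.6180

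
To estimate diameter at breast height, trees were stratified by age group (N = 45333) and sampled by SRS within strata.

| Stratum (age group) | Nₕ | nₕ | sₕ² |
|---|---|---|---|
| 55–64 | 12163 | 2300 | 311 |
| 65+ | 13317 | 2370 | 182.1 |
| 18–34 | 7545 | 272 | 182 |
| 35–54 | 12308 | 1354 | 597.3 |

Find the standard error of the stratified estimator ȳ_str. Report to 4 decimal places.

0.2453

Var(ȳ_str) = Σₕ Wₕ²(1 − fₕ)sₕ²/nₕ with Wₕ = Nₕ/N, N = 45333.
55–64: Wₕ = 0.26830344; term = 0.26830344²·(1 − 0.18909808)·311/2300 = 0.0078932048.
65+: Wₕ = 0.29375951; term = 0.29375951²·(1 − 0.17796801)·182.1/2370 = 0.0054504731.
18–34: Wₕ = 0.16643505; term = 0.16643505²·(1 − 0.03605036)·182/272 = 0.017866784.
35–54: Wₕ = 0.27150200; term = 0.27150200²·(1 − 0.11000975)·597.3/1354 = 0.028940442.
Sum = 0.060150904.
SE = √(0.060150904) = 0.2453.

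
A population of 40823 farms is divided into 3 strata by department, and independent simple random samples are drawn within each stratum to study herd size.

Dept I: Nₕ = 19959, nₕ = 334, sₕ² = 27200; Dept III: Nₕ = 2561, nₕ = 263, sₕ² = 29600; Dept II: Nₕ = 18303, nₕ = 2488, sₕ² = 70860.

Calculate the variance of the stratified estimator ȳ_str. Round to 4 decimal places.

24.4852

Var(ȳ_str) = Σₕ Wₕ²(1 − fₕ)sₕ²/nₕ with Wₕ = Nₕ/N, N = 40823.
Dept I: Wₕ = 0.48891556; term = 0.48891556²·(1 − 0.01673431)·27200/334 = 19.140842.
Dept III: Wₕ = 0.06273424; term = 0.06273424²·(1 − 0.10269426)·29600/263 = 0.39745296.
Dept II: Wₕ = 0.44835019; term = 0.44835019²·(1 − 0.13593400)·70860/2488 = 4.9468918.
Sum = 24.485187.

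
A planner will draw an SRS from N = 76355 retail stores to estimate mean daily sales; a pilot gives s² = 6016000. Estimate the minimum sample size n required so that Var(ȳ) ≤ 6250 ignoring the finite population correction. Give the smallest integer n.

Without fpc, n₀ = s²/D = 6016000/6250 = 962.5600.
Rounding up, n = 963.

963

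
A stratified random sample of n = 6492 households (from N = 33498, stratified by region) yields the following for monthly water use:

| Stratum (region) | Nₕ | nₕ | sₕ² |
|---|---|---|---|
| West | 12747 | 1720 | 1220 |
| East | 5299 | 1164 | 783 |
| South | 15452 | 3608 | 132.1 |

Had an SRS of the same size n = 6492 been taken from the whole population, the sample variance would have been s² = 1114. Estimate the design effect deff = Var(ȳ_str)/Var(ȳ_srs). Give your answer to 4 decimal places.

0.7804

Var(ȳ_str) = Σ Wₕ²(1−fₕ)sₕ²/nₕ with Wₕ = Nₕ/33498:
  West: (12747/33498)²·(1−1720/12747)·1220/1720 = 0.088850318
  East: (5299/33498)²·(1−1164/5299)·783/1164 = 0.013135314
  South: (15452/33498)²·(1−3608/15452)·132.1/3608 = 0.0059714752
  → Var(ȳ_str) = 0.10795711.
Var(ȳ_srs) = (1 − 6492/33498)·1114/6492 = 0.13834009.
deff = 0.10795711 / 0.13834009 = 0.7804.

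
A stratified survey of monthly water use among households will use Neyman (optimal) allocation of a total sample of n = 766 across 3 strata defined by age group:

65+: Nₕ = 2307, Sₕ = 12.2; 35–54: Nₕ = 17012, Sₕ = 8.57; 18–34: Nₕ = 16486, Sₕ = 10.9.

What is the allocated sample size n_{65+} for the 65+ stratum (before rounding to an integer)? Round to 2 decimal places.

Neyman allocation: nₕ = n·NₕSₕ / Σⱼ NⱼSⱼ.
Σ NⱼSⱼ = 2307·12.2 + 17012·8.57 + 16486·10.9 = 353635.64.
n_{65+} = 766·2307·12.2 / 353635.64 = 60.96.

60.96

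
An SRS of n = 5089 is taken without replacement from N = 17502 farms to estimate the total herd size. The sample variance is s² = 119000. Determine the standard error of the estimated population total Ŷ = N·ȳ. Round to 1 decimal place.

71275.4

Var(Ŷ) = N²·Var(ȳ) = N²·(1 − n/N)·s²/n.
f = 5089/17502 = 0.29076677; Var(ȳ) = 0.70923323·119000/5089 = 16.584546.
Var(Ŷ) = 17502² · 16.584546 = 5.0801782 × 10^9.
SE(Ŷ) = √(5.0801782 × 10^9) = 71275.4.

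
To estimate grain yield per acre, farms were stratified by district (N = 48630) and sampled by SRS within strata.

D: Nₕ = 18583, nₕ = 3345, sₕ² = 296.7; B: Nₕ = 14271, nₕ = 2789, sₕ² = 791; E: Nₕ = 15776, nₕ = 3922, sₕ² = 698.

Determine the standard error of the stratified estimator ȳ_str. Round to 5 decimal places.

0.21058

Var(ȳ_str) = Σₕ Wₕ²(1 − fₕ)sₕ²/nₕ with Wₕ = Nₕ/N, N = 48630.
D: Wₕ = 0.38213037; term = 0.38213037²·(1 − 0.18000323)·296.7/3345 = 0.010620787.
B: Wₕ = 0.29346083; term = 0.29346083²·(1 − 0.19543129)·791/2789 = 0.019651304.
E: Wₕ = 0.32440880; term = 0.32440880²·(1 − 0.24860548)·698/3922 = 0.014073468.
Sum = 0.044345559.
SE = √(0.044345559) = 0.21058.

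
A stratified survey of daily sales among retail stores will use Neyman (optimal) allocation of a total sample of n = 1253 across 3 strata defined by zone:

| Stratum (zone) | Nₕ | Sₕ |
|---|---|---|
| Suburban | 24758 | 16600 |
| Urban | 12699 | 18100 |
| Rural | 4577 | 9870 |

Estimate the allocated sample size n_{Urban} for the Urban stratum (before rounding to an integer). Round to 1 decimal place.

Neyman allocation: nₕ = n·NₕSₕ / Σⱼ NⱼSⱼ.
Σ NⱼSⱼ = 24758·16600 + 12699·18100 + 4577·9870 = 6.8600969 × 10^8.
n_{Urban} = 1253·12699·18100 / (6.8600969 × 10^8) = 419.8.

419.8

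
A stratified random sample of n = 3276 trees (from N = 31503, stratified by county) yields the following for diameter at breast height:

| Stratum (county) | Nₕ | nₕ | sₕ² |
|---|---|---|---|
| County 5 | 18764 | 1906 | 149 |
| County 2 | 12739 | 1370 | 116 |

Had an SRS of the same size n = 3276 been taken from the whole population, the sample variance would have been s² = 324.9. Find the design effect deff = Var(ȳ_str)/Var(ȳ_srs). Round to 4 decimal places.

0.4194

Var(ȳ_str) = Σ Wₕ²(1−fₕ)sₕ²/nₕ with Wₕ = Nₕ/31503:
  County 5: (18764/31503)²·(1−1906/18764)·149/1906 = 0.024916728
  County 2: (12739/31503)²·(1−1370/12739)·116/1370 = 0.012356378
  → Var(ȳ_str) = 0.037273106.
Var(ȳ_srs) = (1 − 3276/31503)·324.9/3276 = 0.088862521.
deff = 0.037273106 / 0.088862521 = 0.4194.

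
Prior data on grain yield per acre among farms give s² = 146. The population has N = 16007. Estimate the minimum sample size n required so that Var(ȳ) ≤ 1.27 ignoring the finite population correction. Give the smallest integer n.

115

Without fpc, n₀ = s²/D = 146/1.27 = 114.9606.
Rounding up, n = 115.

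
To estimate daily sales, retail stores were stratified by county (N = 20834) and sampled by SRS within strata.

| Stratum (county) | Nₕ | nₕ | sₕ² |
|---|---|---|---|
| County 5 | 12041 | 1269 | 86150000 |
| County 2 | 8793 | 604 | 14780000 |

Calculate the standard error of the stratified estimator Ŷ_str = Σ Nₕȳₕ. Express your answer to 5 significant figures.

3.2508 × 10^6

Var(Ŷ_str) = Σₕ Nₕ²(1 − fₕ)sₕ²/nₕ.
County 5: 12041²·(1 − 1269/12041)·86150000/1269 = 8.8054704 × 10^12.
County 2: 8793²·(1 − 604/8793)·14780000/604 = 1.7619981 × 10^12.
Sum = 1.0567469 × 10^13.
SE = √(1.0567469 × 10^13) = 3.2508 × 10^6.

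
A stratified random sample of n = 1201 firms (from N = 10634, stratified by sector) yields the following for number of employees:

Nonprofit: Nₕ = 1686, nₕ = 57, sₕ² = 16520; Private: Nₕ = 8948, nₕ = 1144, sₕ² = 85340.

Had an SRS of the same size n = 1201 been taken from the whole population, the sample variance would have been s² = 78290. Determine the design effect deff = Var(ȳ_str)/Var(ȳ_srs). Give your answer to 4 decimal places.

0.9184

Var(ȳ_str) = Σ Wₕ²(1−fₕ)sₕ²/nₕ with Wₕ = Nₕ/10634:
  Nonprofit: (1686/10634)²·(1−57/1686)·16520/57 = 7.039155
  Private: (8948/10634)²·(1−1144/8948)·85340/1144 = 46.065579
  → Var(ȳ_str) = 53.104734.
Var(ȳ_srs) = (1 − 1201/10634)·78290/1201 = 57.82511.
deff = 53.104734 / 57.82511 = 0.9184.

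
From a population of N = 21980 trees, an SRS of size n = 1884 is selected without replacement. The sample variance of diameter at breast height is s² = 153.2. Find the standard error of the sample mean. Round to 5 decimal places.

0.27267

Under SRS without replacement, Var(ȳ) = (1 − f)·s²/n with f = n/N = 1884/21980 = 0.08571429.
Var(ȳ) = (1 − 0.08571429)·153.2/1884 = 0.91428571·0.081316348 = 0.074346375.
SE(ȳ) = √(0.074346375) = 0.27267.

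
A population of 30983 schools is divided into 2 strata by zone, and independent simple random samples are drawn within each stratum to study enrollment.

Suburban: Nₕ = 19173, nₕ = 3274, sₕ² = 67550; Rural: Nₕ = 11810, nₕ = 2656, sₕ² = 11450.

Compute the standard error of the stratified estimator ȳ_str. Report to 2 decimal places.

2.65

Var(ȳ_str) = Σₕ Wₕ²(1 − fₕ)sₕ²/nₕ with Wₕ = Nₕ/N, N = 30983.
Suburban: Wₕ = 0.61882323; term = 0.61882323²·(1 − 0.17076097)·67550/3274 = 6.5517848.
Rural: Wₕ = 0.38117677; term = 0.38117677²·(1 − 0.22489416)·11450/2656 = 0.4855023.
Sum = 7.0372871.
SE = √(7.0372871) = 2.65.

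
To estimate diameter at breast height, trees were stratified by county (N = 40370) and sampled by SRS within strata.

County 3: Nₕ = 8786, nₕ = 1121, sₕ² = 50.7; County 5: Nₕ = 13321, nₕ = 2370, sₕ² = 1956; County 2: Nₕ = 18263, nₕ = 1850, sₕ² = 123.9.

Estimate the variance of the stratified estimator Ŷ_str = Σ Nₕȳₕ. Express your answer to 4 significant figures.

Var(Ŷ_str) = Σₕ Nₕ²(1 − fₕ)sₕ²/nₕ.
County 3: 8786²·(1 − 1121/8786)·50.7/1121 = 3.0458303 × 10^6.
County 5: 13321²·(1 − 2370/13321)·1956/2370 = 1.2039574 × 10^8.
County 2: 18263²·(1 − 1850/18263)·123.9/1850 = 2.007519 × 10^7.
Sum = 1.4351676 × 10^8.

1.435 × 10^8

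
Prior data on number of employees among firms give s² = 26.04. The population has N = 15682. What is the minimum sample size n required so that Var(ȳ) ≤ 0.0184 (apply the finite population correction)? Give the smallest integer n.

Without fpc, n₀ = s²/D = 26.04/0.0184 = 1415.2174.
With fpc, (1 − n/N)·s²/n ≤ D requires n ≥ n₀/(1 + n₀/N) = 1415.2174/(1 + 1415.2174/15682) = 1298.0732.
Rounding up, n = 1299.

1299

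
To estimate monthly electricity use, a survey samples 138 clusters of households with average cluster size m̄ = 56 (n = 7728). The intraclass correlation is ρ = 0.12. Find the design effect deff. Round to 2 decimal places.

7.60

deff = 1 + (56 − 1)·0.12 = 1 + 6.6 = 7.6.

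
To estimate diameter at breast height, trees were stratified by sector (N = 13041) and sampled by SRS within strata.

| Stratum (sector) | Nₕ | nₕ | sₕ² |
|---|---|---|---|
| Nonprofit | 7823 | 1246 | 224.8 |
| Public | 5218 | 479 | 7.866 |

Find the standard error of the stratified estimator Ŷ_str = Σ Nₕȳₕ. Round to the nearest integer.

3113

Var(Ŷ_str) = Σₕ Nₕ²(1 − fₕ)sₕ²/nₕ.
Nonprofit: 7823²·(1 − 1246/7823)·224.8/1246 = 9.2828095 × 10^6.
Public: 5218²·(1 − 479/5218)·7.866/479 = 406077.77.
Sum = 9.6888873 × 10^6.
SE = √(9.6888873 × 10^6) = 3113.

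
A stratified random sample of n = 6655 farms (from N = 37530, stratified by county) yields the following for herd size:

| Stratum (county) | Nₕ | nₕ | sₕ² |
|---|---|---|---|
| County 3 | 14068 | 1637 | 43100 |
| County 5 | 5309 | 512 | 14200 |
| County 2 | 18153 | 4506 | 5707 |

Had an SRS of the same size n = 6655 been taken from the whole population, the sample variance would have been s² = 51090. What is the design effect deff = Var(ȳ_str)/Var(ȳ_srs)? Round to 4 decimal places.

Var(ȳ_str) = Σ Wₕ²(1−fₕ)sₕ²/nₕ with Wₕ = Nₕ/37530:
  County 3: (14068/37530)²·(1−1637/14068)·43100/1637 = 3.2689621
  County 5: (5309/37530)²·(1−512/5309)·14200/512 = 0.50146855
  County 2: (18153/37530)²·(1−4506/18153)·5707/4506 = 0.22276408
  → Var(ȳ_str) = 3.9931947.
Var(ȳ_srs) = (1 − 6655/37530)·51090/6655 = 6.3156237.
deff = 3.9931947 / 6.3156237 = 0.6323.

0.6323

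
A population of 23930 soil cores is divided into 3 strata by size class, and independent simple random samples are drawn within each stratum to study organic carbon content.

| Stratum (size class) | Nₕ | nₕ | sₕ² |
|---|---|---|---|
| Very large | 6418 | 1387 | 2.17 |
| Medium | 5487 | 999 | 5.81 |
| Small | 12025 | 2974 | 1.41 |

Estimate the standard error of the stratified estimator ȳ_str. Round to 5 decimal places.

0.02070

Var(ȳ_str) = Σₕ Wₕ²(1 − fₕ)sₕ²/nₕ with Wₕ = Nₕ/N, N = 23930.
Very large: Wₕ = 0.26819891; term = 0.26819891²·(1 − 0.21611094)·2.17/1387 = 8.8216923 × 10^-5.
Medium: Wₕ = 0.22929377; term = 0.22929377²·(1 − 0.18206670)·5.81/999 = 2.5009963 × 10^-4.
Small: Wₕ = 0.50250731; term = 0.50250731²·(1 − 0.24731809)·1.41/2974 = 9.0110293 × 10^-5.
Sum = 4.2842685 × 10^-4.
SE = √(4.2842685 × 10^-4) = 0.02070.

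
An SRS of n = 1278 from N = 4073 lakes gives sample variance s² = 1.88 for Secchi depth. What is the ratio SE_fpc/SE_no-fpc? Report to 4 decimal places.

f = n/N = 1278/4073 = 0.31377363.
SE_no-fpc = √(s²/n) = 0.03835425; SE_fpc = √((1−f)s²/n) = 0.031772193.
Ratio = √(1−f) = 0.82838781.

0.8284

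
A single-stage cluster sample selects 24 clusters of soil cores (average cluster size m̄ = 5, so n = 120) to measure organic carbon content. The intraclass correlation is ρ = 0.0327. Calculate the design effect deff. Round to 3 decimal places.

1.131

deff = 1 + (5 − 1)·0.0327 = 1 + 0.1308 = 1.1308.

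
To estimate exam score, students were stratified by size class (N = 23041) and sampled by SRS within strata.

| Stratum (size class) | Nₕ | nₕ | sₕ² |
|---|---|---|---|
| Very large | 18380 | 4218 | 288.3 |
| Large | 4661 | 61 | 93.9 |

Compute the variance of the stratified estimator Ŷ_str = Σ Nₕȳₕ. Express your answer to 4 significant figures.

Var(Ŷ_str) = Σₕ Nₕ²(1 − fₕ)sₕ²/nₕ.
Very large: 18380²·(1 − 4218/18380)·288.3/4218 = 1.779132 × 10^7.
Large: 4661²·(1 − 61/4661)·93.9/61 = 3.3004465 × 10^7.
Sum = 5.0795785 × 10^7.

5.080 × 10^7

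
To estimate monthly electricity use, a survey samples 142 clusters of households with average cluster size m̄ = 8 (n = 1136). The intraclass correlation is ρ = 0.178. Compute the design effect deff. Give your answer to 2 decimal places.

deff = 1 + (8 − 1)·0.178 = 1 + 1.246 = 2.246.

2.25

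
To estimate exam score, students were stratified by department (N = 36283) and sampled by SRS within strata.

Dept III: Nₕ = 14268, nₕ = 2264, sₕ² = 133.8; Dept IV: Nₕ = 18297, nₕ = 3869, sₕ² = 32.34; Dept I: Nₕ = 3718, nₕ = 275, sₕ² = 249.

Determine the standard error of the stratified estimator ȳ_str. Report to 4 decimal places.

0.1348

Var(ȳ_str) = Σₕ Wₕ²(1 − fₕ)sₕ²/nₕ with Wₕ = Nₕ/N, N = 36283.
Dept III: Wₕ = 0.39324201; term = 0.39324201²·(1 − 0.15867676)·133.8/2264 = 0.0076888679.
Dept IV: Wₕ = 0.50428575; term = 0.50428575²·(1 − 0.21145543)·32.34/3869 = 0.0016761811.
Dept I: Wₕ = 0.10247223; term = 0.10247223²·(1 − 0.07396450)·249/275 = 0.0088045403.
Sum = 0.018169589.
SE = √(0.018169589) = 0.1348.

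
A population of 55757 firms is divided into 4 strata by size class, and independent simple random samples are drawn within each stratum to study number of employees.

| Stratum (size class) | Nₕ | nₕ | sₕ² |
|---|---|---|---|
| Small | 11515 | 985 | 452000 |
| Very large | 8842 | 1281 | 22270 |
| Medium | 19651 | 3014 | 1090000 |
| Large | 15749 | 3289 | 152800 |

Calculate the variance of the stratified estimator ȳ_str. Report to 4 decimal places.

Var(ȳ_str) = Σₕ Wₕ²(1 − fₕ)sₕ²/nₕ with Wₕ = Nₕ/N, N = 55757.
Small: Wₕ = 0.20652115; term = 0.20652115²·(1 − 0.08554060)·452000/985 = 17.897638.
Very large: Wₕ = 0.15858099; term = 0.15858099²·(1 − 0.14487672)·22270/1281 = 0.37385401.
Medium: Wₕ = 0.35244005; term = 0.35244005²·(1 − 0.15337642)·1090000/3014 = 38.031559.
Large: Wₕ = 0.28245781; term = 0.28245781²·(1 − 0.20883866)·152800/3289 = 2.9324574.
Sum = 59.235508.

59.2355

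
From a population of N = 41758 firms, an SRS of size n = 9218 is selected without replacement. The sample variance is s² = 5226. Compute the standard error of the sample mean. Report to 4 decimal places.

0.6647

Under SRS without replacement, Var(ȳ) = (1 − f)·s²/n with f = n/N = 9218/41758 = 0.22074812.
Var(ȳ) = (1 − 0.22074812)·5226/9218 = 0.77925188·0.56693426 = 0.44178459.
SE(ȳ) = √(0.44178459) = 0.6647.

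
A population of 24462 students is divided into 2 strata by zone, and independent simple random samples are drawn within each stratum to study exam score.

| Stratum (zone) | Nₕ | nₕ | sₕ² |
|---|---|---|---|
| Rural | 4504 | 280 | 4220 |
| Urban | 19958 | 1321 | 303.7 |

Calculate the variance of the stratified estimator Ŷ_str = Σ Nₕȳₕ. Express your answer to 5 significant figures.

Var(Ŷ_str) = Σₕ Nₕ²(1 − fₕ)sₕ²/nₕ.
Rural: 4504²·(1 − 280/4504)·4220/280 = 2.8673236 × 10^8.
Urban: 19958²·(1 − 1321/19958)·303.7/1321 = 8.5513562 × 10^7.
Sum = 3.7224592 × 10^8.

3.7225 × 10^8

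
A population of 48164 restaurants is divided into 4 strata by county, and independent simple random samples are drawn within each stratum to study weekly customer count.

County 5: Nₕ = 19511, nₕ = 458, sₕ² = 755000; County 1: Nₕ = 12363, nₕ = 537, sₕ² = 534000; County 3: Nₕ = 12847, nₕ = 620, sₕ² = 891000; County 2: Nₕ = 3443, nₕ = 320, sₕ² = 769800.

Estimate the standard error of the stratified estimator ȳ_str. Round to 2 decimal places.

20.86

Var(ȳ_str) = Σₕ Wₕ²(1 − fₕ)sₕ²/nₕ with Wₕ = Nₕ/N, N = 48164.
County 5: Wₕ = 0.40509509; term = 0.40509509²·(1 − 0.02347394)·755000/458 = 264.16743.
County 1: Wₕ = 0.25668549; term = 0.25668549²·(1 − 0.04343606)·534000/537 = 62.673453.
County 3: Wₕ = 0.26673449; term = 0.26673449²·(1 − 0.04826029)·891000/620 = 97.311139.
County 2: Wₕ = 0.07148493; term = 0.07148493²·(1 − 0.09294220)·769800/320 = 11.150436.
Sum = 435.30246.
SE = √(435.30246) = 20.86.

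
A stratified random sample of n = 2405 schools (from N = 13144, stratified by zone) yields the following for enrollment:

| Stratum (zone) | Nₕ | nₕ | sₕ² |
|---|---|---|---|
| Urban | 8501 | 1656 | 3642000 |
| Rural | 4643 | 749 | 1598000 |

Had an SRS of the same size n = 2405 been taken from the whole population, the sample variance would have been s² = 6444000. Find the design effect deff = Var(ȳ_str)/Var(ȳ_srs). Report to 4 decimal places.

0.4404

Var(ȳ_str) = Σ Wₕ²(1−fₕ)sₕ²/nₕ with Wₕ = Nₕ/13144:
  Urban: (8501/13144)²·(1−1656/8501)·3642000/1656 = 740.74372
  Rural: (4643/13144)²·(1−749/4643)·1598000/749 = 223.27212
  → Var(ȳ_str) = 964.01584.
Var(ȳ_srs) = (1 − 2405/13144)·6444000/2405 = 2189.1562.
deff = 964.01584 / 2189.1562 = 0.4404.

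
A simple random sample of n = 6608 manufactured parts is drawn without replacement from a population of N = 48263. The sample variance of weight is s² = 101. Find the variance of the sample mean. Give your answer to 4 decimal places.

0.0132

Under SRS without replacement, Var(ȳ) = (1 − f)·s²/n with f = n/N = 6608/48263 = 0.13691648.
Var(ȳ) = (1 − 0.13691648)·101/6608 = 0.86308352·0.015284504 = 0.013191803.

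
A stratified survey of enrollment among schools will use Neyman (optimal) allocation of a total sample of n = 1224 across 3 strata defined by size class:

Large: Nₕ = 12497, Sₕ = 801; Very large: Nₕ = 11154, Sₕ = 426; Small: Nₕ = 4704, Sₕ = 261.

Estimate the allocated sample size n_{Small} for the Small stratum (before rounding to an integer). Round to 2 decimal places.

93.98

Neyman allocation: nₕ = n·NₕSₕ / Σⱼ NⱼSⱼ.
Σ NⱼSⱼ = 12497·801 + 11154·426 + 4704·261 = 1.5989445 × 10^7.
n_{Small} = 1224·4704·261 / (1.5989445 × 10^7) = 93.98.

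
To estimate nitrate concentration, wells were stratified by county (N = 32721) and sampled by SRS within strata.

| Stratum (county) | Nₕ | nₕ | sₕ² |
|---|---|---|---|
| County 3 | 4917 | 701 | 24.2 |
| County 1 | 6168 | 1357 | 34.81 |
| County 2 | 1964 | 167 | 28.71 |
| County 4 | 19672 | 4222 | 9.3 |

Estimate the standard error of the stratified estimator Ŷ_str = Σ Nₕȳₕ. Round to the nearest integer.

1659

Var(Ŷ_str) = Σₕ Nₕ²(1 − fₕ)sₕ²/nₕ.
County 3: 4917²·(1 − 701/4917)·24.2/701 = 715645.85.
County 1: 6168²·(1 − 1357/6168)·34.81/1357 = 761208.97.
County 2: 1964²·(1 − 167/1964)·28.71/167 = 606745.11.
County 4: 19672²·(1 − 4222/19672)·9.3/4222 = 669486.34.
Sum = 2.7530863 × 10^6.
SE = √(2.7530863 × 10^6) = 1659.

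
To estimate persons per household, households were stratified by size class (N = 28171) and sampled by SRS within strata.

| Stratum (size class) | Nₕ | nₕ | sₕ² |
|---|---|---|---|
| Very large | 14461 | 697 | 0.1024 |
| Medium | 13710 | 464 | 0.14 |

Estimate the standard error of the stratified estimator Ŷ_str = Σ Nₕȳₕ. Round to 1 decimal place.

Var(Ŷ_str) = Σₕ Nₕ²(1 − fₕ)sₕ²/nₕ.
Very large: 14461²·(1 − 697/14461)·0.1024/697 = 29242.208.
Medium: 13710²·(1 − 464/13710)·0.14/464 = 54793.906.
Sum = 84036.114.
SE = √(84036.114) = 289.9.

289.9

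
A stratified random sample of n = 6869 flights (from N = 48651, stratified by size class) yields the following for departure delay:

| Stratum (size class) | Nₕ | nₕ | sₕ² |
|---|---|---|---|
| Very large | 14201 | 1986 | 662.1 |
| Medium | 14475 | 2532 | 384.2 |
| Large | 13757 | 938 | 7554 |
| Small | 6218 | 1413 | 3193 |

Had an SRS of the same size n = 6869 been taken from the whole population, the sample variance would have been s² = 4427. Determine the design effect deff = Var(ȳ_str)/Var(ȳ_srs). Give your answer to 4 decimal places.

1.1998

Var(ȳ_str) = Σ Wₕ²(1−fₕ)sₕ²/nₕ with Wₕ = Nₕ/48651:
  Very large: (14201/48651)²·(1−1986/14201)·662.1/1986 = 0.024432798
  Medium: (14475/48651)²·(1−2532/14475)·384.2/2532 = 0.011082612
  Large: (13757/48651)²·(1−938/13757)·7554/938 = 0.60002381
  Small: (6218/48651)²·(1−1413/6218)·3193/1413 = 0.028524453
  → Var(ȳ_str) = 0.66406367.
Var(ȳ_srs) = (1 − 6869/48651)·4427/6869 = 0.55349469.
deff = 0.66406367 / 0.55349469 = 1.1998.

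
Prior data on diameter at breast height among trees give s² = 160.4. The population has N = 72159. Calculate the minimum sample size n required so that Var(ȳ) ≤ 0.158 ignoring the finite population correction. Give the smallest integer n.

Without fpc, n₀ = s²/D = 160.4/0.158 = 1015.1899.
Rounding up, n = 1016.

1016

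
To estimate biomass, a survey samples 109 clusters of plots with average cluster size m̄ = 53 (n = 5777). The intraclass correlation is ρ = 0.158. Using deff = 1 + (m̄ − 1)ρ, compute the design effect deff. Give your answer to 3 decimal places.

9.216

deff = 1 + (53 − 1)·0.158 = 1 + 8.216 = 9.216.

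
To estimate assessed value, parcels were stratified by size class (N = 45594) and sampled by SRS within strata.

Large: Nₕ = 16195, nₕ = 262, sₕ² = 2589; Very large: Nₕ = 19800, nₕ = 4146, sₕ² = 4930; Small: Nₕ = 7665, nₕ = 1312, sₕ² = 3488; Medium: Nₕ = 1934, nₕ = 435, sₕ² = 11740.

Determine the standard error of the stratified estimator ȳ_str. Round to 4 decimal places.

Var(ȳ_str) = Σₕ Wₕ²(1 − fₕ)sₕ²/nₕ with Wₕ = Nₕ/N, N = 45594.
Large: Wₕ = 0.35520025; term = 0.35520025²·(1 − 0.01617783)·2589/262 = 1.2265743.
Very large: Wₕ = 0.43426767; term = 0.43426767²·(1 − 0.20939394)·4930/4146 = 0.17729347.
Small: Wₕ = 0.16811423; term = 0.16811423²·(1 − 0.17116765)·3488/1312 = 0.06227565.
Medium: Wₕ = 0.04241786; term = 0.04241786²·(1 − 0.22492244)·11740/435 = 0.037637568.
Sum = 1.503781.
SE = √(1.503781) = 1.2263.

1.2263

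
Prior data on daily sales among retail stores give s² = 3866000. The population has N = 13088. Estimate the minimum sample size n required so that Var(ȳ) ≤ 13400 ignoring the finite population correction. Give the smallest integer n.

Without fpc, n₀ = s²/D = 3866000/13400 = 288.5075.
Rounding up, n = 289.

289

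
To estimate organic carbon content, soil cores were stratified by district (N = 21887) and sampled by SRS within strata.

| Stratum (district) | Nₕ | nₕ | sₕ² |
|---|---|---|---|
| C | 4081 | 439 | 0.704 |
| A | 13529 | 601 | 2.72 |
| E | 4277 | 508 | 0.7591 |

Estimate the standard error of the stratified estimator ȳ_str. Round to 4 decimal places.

0.0419

Var(ȳ_str) = Σₕ Wₕ²(1 − fₕ)sₕ²/nₕ with Wₕ = Nₕ/N, N = 21887.
C: Wₕ = 0.18645771; term = 0.18645771²·(1 − 0.10757167)·0.704/439 = 4.9755627 × 10^-5.
A: Wₕ = 0.61812948; term = 0.61812948²·(1 − 0.04442309)·2.72/601 = 0.0016524145.
E: Wₕ = 0.19541280; term = 0.19541280²·(1 − 0.11877484)·0.7591/508 = 5.0283812 × 10^-5.
Sum = 0.0017524539.
SE = √(0.0017524539) = 0.0419.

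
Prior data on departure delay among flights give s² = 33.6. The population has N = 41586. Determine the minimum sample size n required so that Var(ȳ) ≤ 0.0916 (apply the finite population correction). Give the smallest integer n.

Without fpc, n₀ = s²/D = 33.6/0.0916 = 366.8122.
With fpc, (1 − n/N)·s²/n ≤ D requires n ≥ n₀/(1 + n₀/N) = 366.8122/(1 + 366.8122/41586) = 363.6050.
Rounding up, n = 364.

364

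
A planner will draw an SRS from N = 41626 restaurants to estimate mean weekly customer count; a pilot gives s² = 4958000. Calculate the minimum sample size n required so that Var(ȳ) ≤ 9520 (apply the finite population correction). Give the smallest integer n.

Without fpc, n₀ = s²/D = 4958000/9520 = 520.7983.
With fpc, (1 − n/N)·s²/n ≤ D requires n ≥ n₀/(1 + n₀/N) = 520.7983/(1 + 520.7983/41626) = 514.3629.
Rounding up, n = 515.

515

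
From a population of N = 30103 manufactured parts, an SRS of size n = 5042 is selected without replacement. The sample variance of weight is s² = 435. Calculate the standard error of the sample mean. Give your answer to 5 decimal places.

Under SRS without replacement, Var(ȳ) = (1 − f)·s²/n with f = n/N = 5042/30103 = 0.16749161.
Var(ȳ) = (1 − 0.16749161)·435/5042 = 0.83250839·0.086275288 = 0.071824901.
SE(ȳ) = √(0.071824901) = 0.26800.

0.26800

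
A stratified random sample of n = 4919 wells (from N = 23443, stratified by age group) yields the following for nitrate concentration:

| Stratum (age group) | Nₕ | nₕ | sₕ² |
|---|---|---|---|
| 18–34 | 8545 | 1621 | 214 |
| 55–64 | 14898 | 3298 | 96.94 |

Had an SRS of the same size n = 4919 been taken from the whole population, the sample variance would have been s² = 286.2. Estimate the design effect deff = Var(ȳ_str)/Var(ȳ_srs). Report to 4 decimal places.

Var(ȳ_str) = Σ Wₕ²(1−fₕ)sₕ²/nₕ with Wₕ = Nₕ/23443:
  18–34: (8545/23443)²·(1−1621/8545)·214/1621 = 0.014212599
  55–64: (14898/23443)²·(1−3298/14898)·96.94/3298 = 0.0092429786
  → Var(ȳ_str) = 0.023455578.
Var(ȳ_srs) = (1 − 4919/23443)·286.2/4919 = 0.045974222.
deff = 0.023455578 / 0.045974222 = 0.5102.

0.5102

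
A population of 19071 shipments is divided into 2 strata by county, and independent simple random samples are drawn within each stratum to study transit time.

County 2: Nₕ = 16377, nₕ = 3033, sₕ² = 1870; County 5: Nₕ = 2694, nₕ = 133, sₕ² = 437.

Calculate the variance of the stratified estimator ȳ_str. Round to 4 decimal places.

Var(ȳ_str) = Σₕ Wₕ²(1 − fₕ)sₕ²/nₕ with Wₕ = Nₕ/N, N = 19071.
County 2: Wₕ = 0.85873840; term = 0.85873840²·(1 − 0.18519875)·1870/3033 = 0.37046113.
County 5: Wₕ = 0.14126160; term = 0.14126160²·(1 − 0.04936897)·437/133 = 0.062328982.
Sum = 0.43279011.

0.4328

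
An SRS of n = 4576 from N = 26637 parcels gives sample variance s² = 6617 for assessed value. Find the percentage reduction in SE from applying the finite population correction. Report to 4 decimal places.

8.9940

f = n/N = 4576/26637 = 0.17179112.
SE_no-fpc = √(s²/n) = 1.2025069; SE_fpc = √((1−f)s²/n) = 1.0943532.
Ratio = √(1−f) = 0.91005982. Reduction = 100·(1 − 0.91005982) = 8.9940%.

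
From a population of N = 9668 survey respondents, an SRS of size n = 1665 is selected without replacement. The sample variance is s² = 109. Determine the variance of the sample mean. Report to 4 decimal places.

Under SRS without replacement, Var(ȳ) = (1 − f)·s²/n with f = n/N = 1665/9668 = 0.17221763.
Var(ȳ) = (1 − 0.17221763)·109/1665 = 0.82778237·0.065465465 = 0.054191158.

0.0542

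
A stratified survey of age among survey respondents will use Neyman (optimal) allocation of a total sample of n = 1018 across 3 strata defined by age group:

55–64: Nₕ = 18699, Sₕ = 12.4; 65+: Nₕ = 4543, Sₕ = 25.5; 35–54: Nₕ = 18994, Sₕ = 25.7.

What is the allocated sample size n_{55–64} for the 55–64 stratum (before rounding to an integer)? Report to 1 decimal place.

Neyman allocation: nₕ = n·NₕSₕ / Σⱼ NⱼSⱼ.
Σ NⱼSⱼ = 18699·12.4 + 4543·25.5 + 18994·25.7 = 835859.9.
n_{55–64} = 1018·18699·12.4 / 835859.9 = 282.4.

282.4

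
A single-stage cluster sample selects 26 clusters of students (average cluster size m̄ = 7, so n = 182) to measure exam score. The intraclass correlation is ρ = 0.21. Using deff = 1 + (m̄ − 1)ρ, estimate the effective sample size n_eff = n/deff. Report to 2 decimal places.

deff = 1 + (7 − 1)·0.21 = 1 + 1.26 = 2.26.
n_eff = 182 / 2.26 = 80.53.

80.53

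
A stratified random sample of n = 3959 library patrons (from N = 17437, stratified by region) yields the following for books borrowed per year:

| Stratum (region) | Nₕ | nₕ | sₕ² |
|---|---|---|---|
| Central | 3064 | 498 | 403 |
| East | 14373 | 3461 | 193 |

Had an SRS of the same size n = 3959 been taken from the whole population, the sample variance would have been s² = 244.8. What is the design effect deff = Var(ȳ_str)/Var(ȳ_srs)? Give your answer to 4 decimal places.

1.0397

Var(ȳ_str) = Σ Wₕ²(1−fₕ)sₕ²/nₕ with Wₕ = Nₕ/17437:
  Central: (3064/17437)²·(1−498/3064)·403/498 = 0.020925584
  East: (14373/17437)²·(1−3461/14373)·193/3461 = 0.028764972
  → Var(ȳ_str) = 0.049690556.
Var(ȳ_srs) = (1 − 3959/17437)·244.8/3959 = 0.047794684.
deff = 0.049690556 / 0.047794684 = 1.0397.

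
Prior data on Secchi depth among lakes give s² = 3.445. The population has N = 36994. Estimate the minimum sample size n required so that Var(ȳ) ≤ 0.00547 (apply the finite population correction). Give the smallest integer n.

Without fpc, n₀ = s²/D = 3.445/0.00547 = 629.7989.
With fpc, (1 − n/N)·s²/n ≤ D requires n ≥ n₀/(1 + n₀/N) = 629.7989/(1 + 629.7989/36994) = 619.2565.
Rounding up, n = 620.

620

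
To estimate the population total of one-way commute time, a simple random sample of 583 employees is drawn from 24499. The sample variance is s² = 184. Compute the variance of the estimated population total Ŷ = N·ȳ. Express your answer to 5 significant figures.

1.8492 × 10^8

Var(Ŷ) = N²·Var(ȳ) = N²·(1 − n/N)·s²/n.
f = 583/24499 = 0.02379689; Var(ȳ) = 0.97620311·184/583 = 0.30809841.
Var(Ŷ) = 24499² · 0.30809841 = 1.8492097 × 10^8.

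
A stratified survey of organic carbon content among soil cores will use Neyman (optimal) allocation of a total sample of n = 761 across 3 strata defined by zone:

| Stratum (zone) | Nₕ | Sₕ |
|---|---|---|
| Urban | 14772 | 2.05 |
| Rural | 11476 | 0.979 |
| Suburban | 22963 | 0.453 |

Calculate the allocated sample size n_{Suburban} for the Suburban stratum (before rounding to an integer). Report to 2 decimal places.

152.47

Neyman allocation: nₕ = n·NₕSₕ / Σⱼ NⱼSⱼ.
Σ NⱼSⱼ = 14772·2.05 + 11476·0.979 + 22963·0.453 = 51919.843.
n_{Suburban} = 761·22963·0.453 / 51919.843 = 152.47.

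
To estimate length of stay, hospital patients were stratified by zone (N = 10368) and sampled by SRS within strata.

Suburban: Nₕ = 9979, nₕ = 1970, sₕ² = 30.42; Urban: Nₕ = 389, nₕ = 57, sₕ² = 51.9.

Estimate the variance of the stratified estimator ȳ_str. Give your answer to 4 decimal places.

0.0126

Var(ȳ_str) = Σₕ Wₕ²(1 − fₕ)sₕ²/nₕ with Wₕ = Nₕ/N, N = 10368.
Suburban: Wₕ = 0.96248071; term = 0.96248071²·(1 − 0.19741457)·30.42/1970 = 0.011480699.
Urban: Wₕ = 0.03751929; term = 0.03751929²·(1 − 0.14652956)·51.9/57 = 0.0010939317.
Sum = 0.012574631.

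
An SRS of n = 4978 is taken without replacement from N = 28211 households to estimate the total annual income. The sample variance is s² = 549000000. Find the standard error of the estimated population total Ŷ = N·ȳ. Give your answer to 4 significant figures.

Var(Ŷ) = N²·Var(ȳ) = N²·(1 − n/N)·s²/n.
f = 4978/28211 = 0.17645599; Var(ȳ) = 0.82354401·549000000/4978 = 90824.761.
Var(Ŷ) = 28211² · 90824.761 = 7.2283842 × 10^13.
SE(Ŷ) = √(7.2283842 × 10^13) = 8.502 × 10^6.

8.502 × 10^6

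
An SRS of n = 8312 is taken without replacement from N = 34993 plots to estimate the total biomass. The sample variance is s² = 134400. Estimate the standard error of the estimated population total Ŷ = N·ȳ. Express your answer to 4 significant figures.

Var(Ŷ) = N²·Var(ȳ) = N²·(1 − n/N)·s²/n.
f = 8312/34993 = 0.23753322; Var(ȳ) = 0.76246678·134400/8312 = 12.328625.
Var(Ŷ) = 34993² · 12.328625 = 1.5096525 × 10^10.
SE(Ŷ) = √(1.5096525 × 10^10) = 122900.

122900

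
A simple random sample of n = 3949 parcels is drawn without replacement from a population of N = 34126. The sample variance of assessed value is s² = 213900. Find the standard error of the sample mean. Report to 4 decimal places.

Under SRS without replacement, Var(ȳ) = (1 − f)·s²/n with f = n/N = 3949/34126 = 0.11571822.
Var(ȳ) = (1 − 0.11571822)·213900/3949 = 0.88428178·54.165612 = 47.897663.
SE(ȳ) = √(47.897663) = 6.9208.

6.9208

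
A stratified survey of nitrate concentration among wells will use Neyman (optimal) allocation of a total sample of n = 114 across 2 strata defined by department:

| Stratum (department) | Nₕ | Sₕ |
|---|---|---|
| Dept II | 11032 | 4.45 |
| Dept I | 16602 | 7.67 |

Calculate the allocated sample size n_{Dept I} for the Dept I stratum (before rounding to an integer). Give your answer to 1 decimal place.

Neyman allocation: nₕ = n·NₕSₕ / Σⱼ NⱼSⱼ.
Σ NⱼSⱼ = 11032·4.45 + 16602·7.67 = 176429.74.
n_{Dept I} = 114·16602·7.67 / 176429.74 = 82.3.

82.3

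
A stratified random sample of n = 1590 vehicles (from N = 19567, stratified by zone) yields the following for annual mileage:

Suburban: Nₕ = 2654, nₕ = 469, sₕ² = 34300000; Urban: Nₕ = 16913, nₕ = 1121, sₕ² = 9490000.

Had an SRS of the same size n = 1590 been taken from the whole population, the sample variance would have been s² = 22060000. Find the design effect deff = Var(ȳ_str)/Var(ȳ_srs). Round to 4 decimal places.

Var(ȳ_str) = Σ Wₕ²(1−fₕ)sₕ²/nₕ with Wₕ = Nₕ/19567:
  Suburban: (2654/19567)²·(1−469/2654)·34300000/469 = 1107.7076
  Urban: (16913/19567)²·(1−1121/16913)·9490000/1121 = 5905.6798
  → Var(ȳ_str) = 7013.3874.
Var(ȳ_srs) = (1 − 1590/19567)·22060000/1590 = 12746.805.
deff = 7013.3874 / 12746.805 = 0.5502.

0.5502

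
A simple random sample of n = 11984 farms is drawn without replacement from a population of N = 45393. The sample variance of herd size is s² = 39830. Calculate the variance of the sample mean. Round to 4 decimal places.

Under SRS without replacement, Var(ȳ) = (1 − f)·s²/n with f = n/N = 11984/45393 = 0.26400546.
Var(ȳ) = (1 − 0.26400546)·39830/11984 = 0.73599454·3.3235981 = 2.4461501.

2.4462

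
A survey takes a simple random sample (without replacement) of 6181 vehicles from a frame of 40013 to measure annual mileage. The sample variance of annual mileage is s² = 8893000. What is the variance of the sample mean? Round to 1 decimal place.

1216.5

Under SRS without replacement, Var(ȳ) = (1 − f)·s²/n with f = n/N = 6181/40013 = 0.15447480.
Var(ȳ) = (1 − 0.15447480)·8893000/6181 = 0.84552520·1438.764 = 1216.5112.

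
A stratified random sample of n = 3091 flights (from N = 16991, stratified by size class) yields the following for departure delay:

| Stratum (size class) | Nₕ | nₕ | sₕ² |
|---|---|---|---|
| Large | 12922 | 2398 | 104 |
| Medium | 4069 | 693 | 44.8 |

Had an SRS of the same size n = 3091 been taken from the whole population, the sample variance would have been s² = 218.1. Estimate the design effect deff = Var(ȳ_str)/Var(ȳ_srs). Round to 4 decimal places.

0.4072

Var(ȳ_str) = Σ Wₕ²(1−fₕ)sₕ²/nₕ with Wₕ = Nₕ/16991:
  Large: (12922/16991)²·(1−2398/12922)·104/2398 = 0.020429459
  Medium: (4069/16991)²·(1−693/4069)·44.8/693 = 0.0030760758
  → Var(ȳ_str) = 0.023505535.
Var(ȳ_srs) = (1 − 3091/16991)·218.1/3091 = 0.057723482.
deff = 0.023505535 / 0.057723482 = 0.4072.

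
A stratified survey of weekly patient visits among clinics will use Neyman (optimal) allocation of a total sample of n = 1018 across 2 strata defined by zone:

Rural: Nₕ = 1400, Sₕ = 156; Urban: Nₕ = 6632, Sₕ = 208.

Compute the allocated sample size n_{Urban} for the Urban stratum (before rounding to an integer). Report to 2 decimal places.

Neyman allocation: nₕ = n·NₕSₕ / Σⱼ NⱼSⱼ.
Σ NⱼSⱼ = 1400·156 + 6632·208 = 1.597856 × 10^6.
n_{Urban} = 1018·6632·208 / (1.597856 × 10^6) = 878.86.

878.86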